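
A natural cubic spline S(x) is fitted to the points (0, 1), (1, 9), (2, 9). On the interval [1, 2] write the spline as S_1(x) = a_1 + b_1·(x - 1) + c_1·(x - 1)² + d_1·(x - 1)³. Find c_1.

Put m_i = S'' at the i-th knot. Here h = (1, 1) and Δ = (8, 0), so the interior equations h_(i-1)·m_(i-1) + 2(h_(i-1)+h_i)·m_i + h_i·m_(i+1) = 6(Δ_i − Δ_(i-1)) read
  1·m_0 + 4·m_1 + 1·m_2 = 6(Δ_1 - Δ_0) = -48
Natural end conditions: m_0 = m_2 = 0.
Solving: m_0 = 0, m_1 = -12, m_2 = 0.
On [1, 2], with S_1(x) = a_1 + b_1·(x - 1) + c_1·(x - 1)² + d_1·(x - 1)³: c_1 = m_1/2 = -6, d_1 = (m_2 - m_1)/(6h_1) = 2, b_1 = Δ_1 - h_1(2m_1 + m_2)/6 = 4.

-6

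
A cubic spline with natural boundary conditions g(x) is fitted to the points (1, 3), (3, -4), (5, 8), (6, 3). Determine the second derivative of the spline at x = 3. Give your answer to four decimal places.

10.7727

Let m_i = g''(x_i). Step sizes h_i = 2, 2, 1; slopes of the chords Δ_i = (y_(i+1) - y_i)/h_i = -7/2, 6, -5.
  2·m_0 + 8·m_1 + 2·m_2 = 6(Δ_1 - Δ_0) = 57
  2·m_1 + 6·m_2 + 1·m_3 = 6(Δ_2 - Δ_1) = -66
Natural end conditions: m_0 = m_3 = 0.
Solving the tridiagonal system: m_0 = 0, m_1 = 237/22, m_2 = -321/22, m_3 = 0.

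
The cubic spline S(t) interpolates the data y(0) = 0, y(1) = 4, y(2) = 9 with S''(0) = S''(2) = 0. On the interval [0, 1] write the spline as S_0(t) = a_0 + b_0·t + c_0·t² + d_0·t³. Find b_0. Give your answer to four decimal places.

3.7500

Put M_i = S'' at the i-th knot. Here h = (1, 1) and Δ = (4, 5), so the interior equations h_(i-1)·M_(i-1) + 2(h_(i-1)+h_i)·M_i + h_i·M_(i+1) = 6(Δ_i − Δ_(i-1)) read
  1·M_0 + 4·M_1 + 1·M_2 = 6(Δ_1 - Δ_0) = 6
Natural end conditions: M_0 = M_2 = 0.
Forward elimination and back-substitution give M_0 = 0, M_1 = 3/2, M_2 = 0.
On [0, 1], with S_0(t) = a_0 + b_0·t + c_0·t² + d_0·t³: c_0 = M_0/2 = 0, d_0 = (M_1 - M_0)/(6h_0) = 1/4, b_0 = Δ_0 - h_0(2M_0 + M_1)/6 = 15/4.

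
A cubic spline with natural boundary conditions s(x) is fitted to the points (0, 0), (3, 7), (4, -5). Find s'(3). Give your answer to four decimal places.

Put M_i = s'' at the i-th knot. Here h = (3, 1) and Δ = (7/3, -12), so the interior equations h_(i-1)·M_(i-1) + 2(h_(i-1)+h_i)·M_i + h_i·M_(i+1) = 6(Δ_i − Δ_(i-1)) read
  3·M_0 + 8·M_1 + 1·M_2 = 6(Δ_1 - Δ_0) = -86
Natural end conditions: M_0 = M_2 = 0.
Forward elimination and back-substitution give M_0 = 0, M_1 = -43/4, M_2 = 0.
On [3, 4], s'(x) = b_1 + 2c_1·(x - 3) + 3d_1·(x - 3)² with b_1 = Δ_1 - h_1(2M_1 + M_2)/6 = -101/12, c_1 = M_1/2 = -43/8, d_1 = (M_2 - M_1)/(6h_1) = 43/24. So s'(3) = -101/12.

-8.4167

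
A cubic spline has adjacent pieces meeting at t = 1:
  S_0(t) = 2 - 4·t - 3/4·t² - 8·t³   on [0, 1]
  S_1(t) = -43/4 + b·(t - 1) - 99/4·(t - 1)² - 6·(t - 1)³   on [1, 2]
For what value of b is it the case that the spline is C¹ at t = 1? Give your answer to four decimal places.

-29.5000

S_0'(t) = -4 - 3/2·t - 24·t², so S_0'(1) = -59/2. On the right, S_1'(1) = b, so b = -59/2.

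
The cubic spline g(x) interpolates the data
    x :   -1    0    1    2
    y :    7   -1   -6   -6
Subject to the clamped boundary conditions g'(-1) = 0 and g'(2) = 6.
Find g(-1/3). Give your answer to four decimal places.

2.4074

Write M_i for g''(x_i). With h_i = 1, 1, 1 and divided differences Δ_i = -8, -5, 0, the continuity of g' gives the tridiagonal system
  1·M_0 + 4·M_1 + 1·M_2 = 6(Δ_1 - Δ_0) = 18
  1·M_1 + 4·M_2 + 1·M_3 = 6(Δ_2 - Δ_1) = 30
Clamped end conditions give two more equations: 2h_0·M_0 + h_0·M_1 = 6(Δ_0 - g'(-1)) = -48 and h_2·M_2 + 2h_2·M_3 = 6(g'(2) - Δ_2) = 36.
Hence M_0 = -30, M_1 = 12, M_2 = 0, M_3 = 18.
On [-1, 0], g(x) = 7 + 0·(x + 1) - 15·(x + 1)² + 7·(x + 1)³.
With (x + 1) = 2/3: g(-1/3) = 65/27.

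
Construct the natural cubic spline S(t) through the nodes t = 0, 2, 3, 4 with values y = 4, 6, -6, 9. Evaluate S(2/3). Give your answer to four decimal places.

8.7375

With M_i denoting the second derivative at x_i, h_i = 2, 1, 1, and Δ_i = (y_(i+1) − y_i)/h_i = 1, -12, 15:
  2·M_0 + 6·M_1 + 1·M_2 = 6(Δ_1 - Δ_0) = -78
  1·M_1 + 4·M_2 + 1·M_3 = 6(Δ_2 - Δ_1) = 162
Natural end conditions: M_0 = M_3 = 0.
Forward elimination and back-substitution give M_0 = 0, M_1 = -474/23, M_2 = 1050/23, M_3 = 0.
On [0, 2], S(t) = 4 + 181/23·t + 0·t² - 79/46·t³.
With t = 2/3: S(2/3) = 5426/621.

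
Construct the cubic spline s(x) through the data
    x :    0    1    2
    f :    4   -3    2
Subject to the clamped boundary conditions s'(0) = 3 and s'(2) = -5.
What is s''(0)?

Put m_i = s'' at the i-th knot. Here h = (1, 1) and Δ = (-7, 5), so the interior equations h_(i-1)·m_(i-1) + 2(h_(i-1)+h_i)·m_i + h_i·m_(i+1) = 6(Δ_i − Δ_(i-1)) read
  1·m_0 + 4·m_1 + 1·m_2 = 6(Δ_1 - Δ_0) = 72
Clamped end conditions give two more equations: 2h_0·m_0 + h_0·m_1 = 6(Δ_0 - s'(0)) = -60 and h_1·m_1 + 2h_1·m_2 = 6(s'(2) - Δ_1) = -60.
Solving: m_0 = -52, m_1 = 44, m_2 = -52.

-52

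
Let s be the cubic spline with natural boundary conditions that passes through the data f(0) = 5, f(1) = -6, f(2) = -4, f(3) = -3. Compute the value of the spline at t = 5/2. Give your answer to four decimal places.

-3.0750

Write σ_i for s''(x_i). With h_i = 1, 1, 1 and divided differences Δ_i = -11, 2, 1, the continuity of s' gives the tridiagonal system
  1·σ_0 + 4·σ_1 + 1·σ_2 = 6(Δ_1 - Δ_0) = 78
  1·σ_1 + 4·σ_2 + 1·σ_3 = 6(Δ_2 - Δ_1) = -6
Natural end conditions: σ_0 = σ_3 = 0.
Hence σ_0 = 0, σ_1 = 106/5, σ_2 = -34/5, σ_3 = 0.
On [2, 3], s(t) = -4 + 49/15·(t - 2) - 17/5·(t - 2)² + 17/15·(t - 2)³.
With (t - 2) = 1/2: s(5/2) = -123/40.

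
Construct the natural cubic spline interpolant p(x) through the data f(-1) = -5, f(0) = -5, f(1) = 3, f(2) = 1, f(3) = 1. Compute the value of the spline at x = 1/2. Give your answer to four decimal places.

Write M_i for p''(x_i). With h_i = 1, 1, 1, 1 and divided differences Δ_i = 0, 8, -2, 0, the continuity of p' gives the tridiagonal system
  1·M_0 + 4·M_1 + 1·M_2 = 6(Δ_1 - Δ_0) = 48
  1·M_1 + 4·M_2 + 1·M_3 = 6(Δ_2 - Δ_1) = -60
  1·M_2 + 4·M_3 + 1·M_4 = 6(Δ_3 - Δ_2) = 12
Natural end conditions: M_0 = M_4 = 0.
Solving the tridiagonal system: M_0 = 0, M_1 = 243/14, M_2 = -150/7, M_3 = 117/14, M_4 = 0.
On [0, 1], p(x) = -5 + 81/14·x + 243/28·x² - 181/28·x³.
With x = 1/2: p(1/2) = -167/224.

-0.7455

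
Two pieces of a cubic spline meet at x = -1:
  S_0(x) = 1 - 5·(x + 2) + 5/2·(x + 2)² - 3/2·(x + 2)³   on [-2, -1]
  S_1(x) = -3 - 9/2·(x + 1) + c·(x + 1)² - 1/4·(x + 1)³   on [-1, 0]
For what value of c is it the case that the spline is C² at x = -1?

S_0''(x) = 5 - 9·(x + 2), so S_0''(-1) = -4. On the right, S_1''(-1) = 2c, so c = -2.

-2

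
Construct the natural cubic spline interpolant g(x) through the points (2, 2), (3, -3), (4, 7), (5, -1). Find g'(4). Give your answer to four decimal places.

3.6000

With M_i denoting the second derivative at x_i, h_i = 1, 1, 1, and Δ_i = (y_(i+1) − y_i)/h_i = -5, 10, -8:
  1·M_0 + 4·M_1 + 1·M_2 = 6(Δ_1 - Δ_0) = 90
  1·M_1 + 4·M_2 + 1·M_3 = 6(Δ_2 - Δ_1) = -108
Natural end conditions: M_0 = M_3 = 0.
Hence M_0 = 0, M_1 = 156/5, M_2 = -174/5, M_3 = 0.
On [4, 5], g'(x) = b_2 + 2c_2·(x - 4) + 3d_2·(x - 4)² with b_2 = Δ_2 - h_2(2M_2 + M_3)/6 = 18/5, c_2 = M_2/2 = -87/5, d_2 = (M_3 - M_2)/(6h_2) = 29/5. So g'(4) = 18/5.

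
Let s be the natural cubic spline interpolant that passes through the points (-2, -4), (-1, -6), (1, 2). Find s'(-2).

-3

Write σ_i for s''(x_i). With h_i = 1, 2 and divided differences Δ_i = -2, 4, the continuity of s' gives the tridiagonal system
  1·σ_0 + 6·σ_1 + 2·σ_2 = 6(Δ_1 - Δ_0) = 36
Natural end conditions: σ_0 = σ_2 = 0.
Solving the tridiagonal system: σ_0 = 0, σ_1 = 6, σ_2 = 0.
On [-2, -1], s'(t) = b_0 + 2c_0·(t + 2) + 3d_0·(t + 2)² with b_0 = Δ_0 - h_0(2σ_0 + σ_1)/6 = -3, c_0 = σ_0/2 = 0, d_0 = (σ_1 - σ_0)/(6h_0) = 1. So s'(-2) = -3.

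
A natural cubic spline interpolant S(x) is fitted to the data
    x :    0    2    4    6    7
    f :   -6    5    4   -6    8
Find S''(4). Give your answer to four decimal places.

Put σ_i = S'' at the i-th knot. Here h = (2, 2, 2, 1) and Δ = (11/2, -1/2, -5, 14), so the interior equations h_(i-1)·σ_(i-1) + 2(h_(i-1)+h_i)·σ_i + h_i·σ_(i+1) = 6(Δ_i − Δ_(i-1)) read
  2·σ_0 + 8·σ_1 + 2·σ_2 = 6(Δ_1 - Δ_0) = -36
  2·σ_1 + 8·σ_2 + 2·σ_3 = 6(Δ_2 - Δ_1) = -27
  2·σ_2 + 6·σ_3 + 1·σ_4 = 6(Δ_3 - Δ_2) = 114
Natural end conditions: σ_0 = σ_4 = 0.
Solving the tridiagonal system: σ_0 = 0, σ_1 = -201/82, σ_2 = -336/41, σ_3 = 891/41, σ_4 = 0.

-8.1951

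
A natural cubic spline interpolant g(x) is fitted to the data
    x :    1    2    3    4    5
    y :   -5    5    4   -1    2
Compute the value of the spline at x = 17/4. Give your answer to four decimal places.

With σ_i denoting the second derivative at x_i, h_i = 1, 1, 1, 1, and Δ_i = (y_(i+1) − y_i)/h_i = 10, -1, -5, 3:
  1·σ_0 + 4·σ_1 + 1·σ_2 = 6(Δ_1 - Δ_0) = -66
  1·σ_1 + 4·σ_2 + 1·σ_3 = 6(Δ_2 - Δ_1) = -24
  1·σ_2 + 4·σ_3 + 1·σ_4 = 6(Δ_3 - Δ_2) = 48
Natural end conditions: σ_0 = σ_4 = 0.
Hence σ_0 = 0, σ_1 = -423/28, σ_2 = -39/7, σ_3 = 375/28, σ_4 = 0.
On [4, 5], g(x) = -1 - 41/28·(x - 4) + 375/56·(x - 4)² - 125/56·(x - 4)³.
With (x - 4) = 1/4: g(17/4) = -503/512.

-0.9824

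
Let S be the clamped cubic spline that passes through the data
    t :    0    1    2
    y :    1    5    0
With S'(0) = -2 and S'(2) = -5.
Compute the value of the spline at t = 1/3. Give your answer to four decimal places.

1.6667

Let M_i = S''(x_i). Step sizes h_i = 1, 1; slopes of the chords Δ_i = (y_(i+1) - y_i)/h_i = 4, -5.
  1·M_0 + 4·M_1 + 1·M_2 = 6(Δ_1 - Δ_0) = -54
Clamped end conditions give two more equations: 2h_0·M_0 + h_0·M_1 = 6(Δ_0 - S'(0)) = 36 and h_1·M_1 + 2h_1·M_2 = 6(S'(2) - Δ_1) = 0.
Forward elimination and back-substitution give M_0 = 30, M_1 = -24, M_2 = 12.
On [0, 1], S(t) = 1 - 2·t + 15·t² - 9·t³.
With t = 1/3: S(1/3) = 5/3.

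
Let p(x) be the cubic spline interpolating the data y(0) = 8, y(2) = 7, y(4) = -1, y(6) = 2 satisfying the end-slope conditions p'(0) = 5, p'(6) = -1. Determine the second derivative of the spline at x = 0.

Put σ_i = p'' at the i-th knot. Here h = (2, 2, 2) and Δ = (-1/2, -4, 3/2), so the interior equations h_(i-1)·σ_(i-1) + 2(h_(i-1)+h_i)·σ_i + h_i·σ_(i+1) = 6(Δ_i − Δ_(i-1)) read
  2·σ_0 + 8·σ_1 + 2·σ_2 = 6(Δ_1 - Δ_0) = -21
  2·σ_1 + 8·σ_2 + 2·σ_3 = 6(Δ_2 - Δ_1) = 33
Clamped end conditions give two more equations: 2h_0·σ_0 + h_0·σ_1 = 6(Δ_0 - p'(0)) = -33 and h_2·σ_2 + 2h_2·σ_3 = 6(p'(6) - Δ_2) = -15.
Forward elimination and back-substitution give σ_0 = -7, σ_1 = -5/2, σ_2 = 13/2, σ_3 = -7.

-7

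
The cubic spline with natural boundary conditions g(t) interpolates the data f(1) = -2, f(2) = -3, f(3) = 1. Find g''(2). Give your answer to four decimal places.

7.5000

Write M_i for g''(x_i). With h_i = 1, 1 and divided differences Δ_i = -1, 4, the continuity of g' gives the tridiagonal system
  1·M_0 + 4·M_1 + 1·M_2 = 6(Δ_1 - Δ_0) = 30
Natural end conditions: M_0 = M_2 = 0.
Solving the tridiagonal system: M_0 = 0, M_1 = 15/2, M_2 = 0.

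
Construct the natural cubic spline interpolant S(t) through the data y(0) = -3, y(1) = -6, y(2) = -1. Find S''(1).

12

With m_i denoting the second derivative at x_i, h_i = 1, 1, and Δ_i = (y_(i+1) − y_i)/h_i = -3, 5:
  1·m_0 + 4·m_1 + 1·m_2 = 6(Δ_1 - Δ_0) = 48
Natural end conditions: m_0 = m_2 = 0.
Forward elimination and back-substitution give m_0 = 0, m_1 = 12, m_2 = 0.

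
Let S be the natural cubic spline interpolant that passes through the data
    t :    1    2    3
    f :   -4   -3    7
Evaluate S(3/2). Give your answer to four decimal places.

With σ_i denoting the second derivative at x_i, h_i = 1, 1, and Δ_i = (y_(i+1) − y_i)/h_i = 1, 10:
  1·σ_0 + 4·σ_1 + 1·σ_2 = 6(Δ_1 - Δ_0) = 54
Natural end conditions: σ_0 = σ_2 = 0.
Forward elimination and back-substitution give σ_0 = 0, σ_1 = 27/2, σ_2 = 0.
On [1, 2], S(t) = -4 - 5/4·(t - 1) + 0·(t - 1)² + 9/4·(t - 1)³.
With (t - 1) = 1/2: S(3/2) = -139/32.

-4.3438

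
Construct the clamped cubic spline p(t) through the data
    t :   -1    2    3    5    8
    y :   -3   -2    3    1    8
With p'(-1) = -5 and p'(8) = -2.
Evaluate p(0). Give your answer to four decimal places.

-6.1549

Let m_i = p''(x_i). Step sizes h_i = 3, 1, 2, 3; slopes of the chords Δ_i = (y_(i+1) - y_i)/h_i = 1/3, 5, -1, 7/3.
  3·m_0 + 8·m_1 + 1·m_2 = 6(Δ_1 - Δ_0) = 28
  1·m_1 + 6·m_2 + 2·m_3 = 6(Δ_2 - Δ_1) = -36
  2·m_2 + 10·m_3 + 3·m_4 = 6(Δ_3 - Δ_2) = 20
Clamped end conditions give two more equations: 2h_0·m_0 + h_0·m_1 = 6(Δ_0 - p'(-1)) = 32 and h_3·m_3 + 2h_3·m_4 = 6(p'(8) - Δ_3) = -26.
Solving the tridiagonal system: m_0 = 124/33, m_1 = 104/33, m_2 = -280/33, m_3 = 194/33, m_4 = -80/11.
On [-1, 2], p(t) = -3 - 5·(t + 1) + 62/33·(t + 1)² - 10/297·(t + 1)³.
With (t + 1) = 1: p(0) = -1828/297.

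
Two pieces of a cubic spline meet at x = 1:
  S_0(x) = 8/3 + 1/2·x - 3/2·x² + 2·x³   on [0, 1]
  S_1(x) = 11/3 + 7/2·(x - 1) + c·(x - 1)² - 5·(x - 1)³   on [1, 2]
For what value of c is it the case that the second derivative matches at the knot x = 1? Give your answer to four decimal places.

4.5000

S_0''(x) = -3 + 12·x, so S_0''(1) = 9. On the right, S_1''(1) = 2c, so c = 9/2.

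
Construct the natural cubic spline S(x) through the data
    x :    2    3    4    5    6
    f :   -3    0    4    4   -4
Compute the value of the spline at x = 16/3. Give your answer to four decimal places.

With σ_i denoting the second derivative at x_i, h_i = 1, 1, 1, 1, and Δ_i = (y_(i+1) − y_i)/h_i = 3, 4, 0, -8:
  1·σ_0 + 4·σ_1 + 1·σ_2 = 6(Δ_1 - Δ_0) = 6
  1·σ_1 + 4·σ_2 + 1·σ_3 = 6(Δ_2 - Δ_1) = -24
  1·σ_2 + 4·σ_3 + 1·σ_4 = 6(Δ_3 - Δ_2) = -48
Natural end conditions: σ_0 = σ_4 = 0.
Solving the tridiagonal system: σ_0 = 0, σ_1 = 69/28, σ_2 = -27/7, σ_3 = -309/28, σ_4 = 0.
On [5, 6], S(x) = 4 - 121/28·(x - 5) - 309/56·(x - 5)² + 103/56·(x - 5)³.
With (x - 5) = 1/3: S(16/3) = 1523/756.

2.0146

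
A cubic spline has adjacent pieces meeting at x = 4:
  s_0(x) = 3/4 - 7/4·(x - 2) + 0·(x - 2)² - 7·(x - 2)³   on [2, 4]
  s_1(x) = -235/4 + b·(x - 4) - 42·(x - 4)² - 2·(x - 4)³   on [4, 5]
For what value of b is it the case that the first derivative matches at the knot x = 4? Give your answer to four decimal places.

-85.7500

s_0'(x) = -7/4 + 0·(x - 2) - 21·(x - 2)², so s_0'(4) = -343/4. On the right, s_1'(4) = b, so b = -343/4.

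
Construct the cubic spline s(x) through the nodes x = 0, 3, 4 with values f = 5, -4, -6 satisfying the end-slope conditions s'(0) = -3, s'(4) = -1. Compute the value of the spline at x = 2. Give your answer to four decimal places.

-1.1667

With M_i denoting the second derivative at x_i, h_i = 3, 1, and Δ_i = (y_(i+1) − y_i)/h_i = -3, -2:
  3·M_0 + 8·M_1 + 1·M_2 = 6(Δ_1 - Δ_0) = 6
Clamped end conditions give two more equations: 2h_0·M_0 + h_0·M_1 = 6(Δ_0 - s'(0)) = 0 and h_1·M_1 + 2h_1·M_2 = 6(s'(4) - Δ_1) = 6.
Forward elimination and back-substitution give M_0 = -1/4, M_1 = 1/2, M_2 = 11/4.
On [0, 3], s(x) = 5 - 3·x - 1/8·x² + 1/24·x³.
With x = 2: s(2) = -7/6.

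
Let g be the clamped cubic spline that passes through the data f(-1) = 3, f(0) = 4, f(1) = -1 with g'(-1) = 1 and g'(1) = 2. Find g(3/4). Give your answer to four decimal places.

-0.6758

Let m_i = g''(x_i). Step sizes h_i = 1, 1; slopes of the chords Δ_i = (y_(i+1) - y_i)/h_i = 1, -5.
  1·m_0 + 4·m_1 + 1·m_2 = 6(Δ_1 - Δ_0) = -36
Clamped end conditions give two more equations: 2h_0·m_0 + h_0·m_1 = 6(Δ_0 - g'(-1)) = 0 and h_1·m_1 + 2h_1·m_2 = 6(g'(1) - Δ_1) = 42.
Solving the tridiagonal system: m_0 = 19/2, m_1 = -19, m_2 = 61/2.
On [0, 1], g(x) = 4 - 15/4·x - 19/2·x² + 33/4·x³.
With x = 3/4: g(3/4) = -173/256.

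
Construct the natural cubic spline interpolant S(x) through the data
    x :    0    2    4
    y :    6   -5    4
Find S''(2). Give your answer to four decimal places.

With M_i denoting the second derivative at x_i, h_i = 2, 2, and Δ_i = (y_(i+1) − y_i)/h_i = -11/2, 9/2:
  2·M_0 + 8·M_1 + 2·M_2 = 6(Δ_1 - Δ_0) = 60
Natural end conditions: M_0 = M_2 = 0.
Forward elimination and back-substitution give M_0 = 0, M_1 = 15/2, M_2 = 0.

7.5000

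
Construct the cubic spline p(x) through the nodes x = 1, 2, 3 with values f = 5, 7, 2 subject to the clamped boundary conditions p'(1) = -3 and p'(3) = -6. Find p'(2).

Let m_i = p''(x_i). Step sizes h_i = 1, 1; slopes of the chords Δ_i = (y_(i+1) - y_i)/h_i = 2, -5.
  1·m_0 + 4·m_1 + 1·m_2 = 6(Δ_1 - Δ_0) = -42
Clamped end conditions give two more equations: 2h_0·m_0 + h_0·m_1 = 6(Δ_0 - p'(1)) = 30 and h_1·m_1 + 2h_1·m_2 = 6(p'(3) - Δ_1) = -6.
Hence m_0 = 24, m_1 = -18, m_2 = 6.
On [2, 3], p'(x) = b_1 + 2c_1·(x - 2) + 3d_1·(x - 2)² with b_1 = Δ_1 - h_1(2m_1 + m_2)/6 = 0, c_1 = m_1/2 = -9, d_1 = (m_2 - m_1)/(6h_1) = 4. So p'(2) = 0.

0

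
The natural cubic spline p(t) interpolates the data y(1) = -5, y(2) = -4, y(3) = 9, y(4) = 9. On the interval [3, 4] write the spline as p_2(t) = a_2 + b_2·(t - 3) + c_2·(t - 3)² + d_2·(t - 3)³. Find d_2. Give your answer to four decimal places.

4.2667

Let m_i = p''(x_i). Step sizes h_i = 1, 1, 1; slopes of the chords Δ_i = (y_(i+1) - y_i)/h_i = 1, 13, 0.
  1·m_0 + 4·m_1 + 1·m_2 = 6(Δ_1 - Δ_0) = 72
  1·m_1 + 4·m_2 + 1·m_3 = 6(Δ_2 - Δ_1) = -78
Natural end conditions: m_0 = m_3 = 0.
Solving the tridiagonal system: m_0 = 0, m_1 = 122/5, m_2 = -128/5, m_3 = 0.
On [3, 4], with p_2(t) = a_2 + b_2·(t - 3) + c_2·(t - 3)² + d_2·(t - 3)³: c_2 = m_2/2 = -64/5, d_2 = (m_3 - m_2)/(6h_2) = 64/15, b_2 = Δ_2 - h_2(2m_2 + m_3)/6 = 128/15.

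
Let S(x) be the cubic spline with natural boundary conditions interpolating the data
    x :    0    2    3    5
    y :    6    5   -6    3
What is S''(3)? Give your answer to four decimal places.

17.7429

With M_i denoting the second derivative at x_i, h_i = 2, 1, 2, and Δ_i = (y_(i+1) − y_i)/h_i = -1/2, -11, 9/2:
  2·M_0 + 6·M_1 + 1·M_2 = 6(Δ_1 - Δ_0) = -63
  1·M_1 + 6·M_2 + 2·M_3 = 6(Δ_2 - Δ_1) = 93
Natural end conditions: M_0 = M_3 = 0.
Solving: M_0 = 0, M_1 = -471/35, M_2 = 621/35, M_3 = 0.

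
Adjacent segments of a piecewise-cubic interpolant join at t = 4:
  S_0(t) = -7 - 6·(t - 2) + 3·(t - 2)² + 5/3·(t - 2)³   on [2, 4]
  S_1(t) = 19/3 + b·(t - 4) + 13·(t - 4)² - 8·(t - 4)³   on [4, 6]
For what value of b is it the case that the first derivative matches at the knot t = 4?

26

S_0'(t) = -6 + 6·(t - 2) + 5·(t - 2)², so S_0'(4) = 26. On the right, S_1'(4) = b, so b = 26.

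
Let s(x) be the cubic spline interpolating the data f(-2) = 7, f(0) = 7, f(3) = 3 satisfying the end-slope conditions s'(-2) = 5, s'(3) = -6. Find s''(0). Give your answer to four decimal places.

Let M_i = s''(x_i). Step sizes h_i = 2, 3; slopes of the chords Δ_i = (y_(i+1) - y_i)/h_i = 0, -4/3.
  2·M_0 + 10·M_1 + 3·M_2 = 6(Δ_1 - Δ_0) = -8
Clamped end conditions give two more equations: 2h_0·M_0 + h_0·M_1 = 6(Δ_0 - s'(-2)) = -30 and h_1·M_1 + 2h_1·M_2 = 6(s'(3) - Δ_1) = -28.
Solving: M_0 = -89/10, M_1 = 14/5, M_2 = -91/15.

2.8000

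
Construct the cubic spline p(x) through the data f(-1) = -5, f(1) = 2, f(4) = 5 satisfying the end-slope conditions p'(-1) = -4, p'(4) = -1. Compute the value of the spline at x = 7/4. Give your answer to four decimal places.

4.7820

Let M_i = p''(x_i). Step sizes h_i = 2, 3; slopes of the chords Δ_i = (y_(i+1) - y_i)/h_i = 7/2, 1.
  2·M_0 + 10·M_1 + 3·M_2 = 6(Δ_1 - Δ_0) = -15
Clamped end conditions give two more equations: 2h_0·M_0 + h_0·M_1 = 6(Δ_0 - p'(-1)) = 45 and h_1·M_1 + 2h_1·M_2 = 6(p'(4) - Δ_1) = -12.
Solving the tridiagonal system: M_0 = 267/20, M_1 = -21/5, M_2 = 1/10.
On [1, 4], p(x) = 2 + 103/20·(x - 1) - 21/10·(x - 1)² + 43/180·(x - 1)³.
With (x - 1) = 3/4: p(7/4) = 6121/1280.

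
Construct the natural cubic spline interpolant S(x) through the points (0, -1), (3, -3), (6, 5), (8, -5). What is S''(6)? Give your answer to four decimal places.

-5.5135

Put M_i = S'' at the i-th knot. Here h = (3, 3, 2) and Δ = (-2/3, 8/3, -5), so the interior equations h_(i-1)·M_(i-1) + 2(h_(i-1)+h_i)·M_i + h_i·M_(i+1) = 6(Δ_i − Δ_(i-1)) read
  3·M_0 + 12·M_1 + 3·M_2 = 6(Δ_1 - Δ_0) = 20
  3·M_1 + 10·M_2 + 2·M_3 = 6(Δ_2 - Δ_1) = -46
Natural end conditions: M_0 = M_3 = 0.
Solving the tridiagonal system: M_0 = 0, M_1 = 338/111, M_2 = -204/37, M_3 = 0.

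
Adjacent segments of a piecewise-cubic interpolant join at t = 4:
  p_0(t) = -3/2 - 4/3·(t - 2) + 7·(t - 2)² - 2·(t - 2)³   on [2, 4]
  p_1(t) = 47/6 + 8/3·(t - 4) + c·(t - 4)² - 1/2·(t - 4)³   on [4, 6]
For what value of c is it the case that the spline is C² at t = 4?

-5

p_0''(t) = 14 - 12·(t - 2), so p_0''(4) = -10. On the right, p_1''(4) = 2c, so c = -5.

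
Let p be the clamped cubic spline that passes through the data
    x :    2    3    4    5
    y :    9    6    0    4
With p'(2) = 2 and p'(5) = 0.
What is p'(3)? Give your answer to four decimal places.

Let M_i = p''(x_i). Step sizes h_i = 1, 1, 1; slopes of the chords Δ_i = (y_(i+1) - y_i)/h_i = -3, -6, 4.
  1·M_0 + 4·M_1 + 1·M_2 = 6(Δ_1 - Δ_0) = -18
  1·M_1 + 4·M_2 + 1·M_3 = 6(Δ_2 - Δ_1) = 60
Clamped end conditions give two more equations: 2h_0·M_0 + h_0·M_1 = 6(Δ_0 - p'(2)) = -30 and h_2·M_2 + 2h_2·M_3 = 6(p'(5) - Δ_2) = -24.
Solving: M_0 = -34/3, M_1 = -22/3, M_2 = 68/3, M_3 = -70/3.
On [3, 4], p'(x) = b_1 + 2c_1·(x - 3) + 3d_1·(x - 3)² with b_1 = Δ_1 - h_1(2M_1 + M_2)/6 = -22/3, c_1 = M_1/2 = -11/3, d_1 = (M_2 - M_1)/(6h_1) = 5. So p'(3) = -22/3.

-7.3333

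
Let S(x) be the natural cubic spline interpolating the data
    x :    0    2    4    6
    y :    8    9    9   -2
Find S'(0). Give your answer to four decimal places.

0.2667

Write σ_i for S''(x_i). With h_i = 2, 2, 2 and divided differences Δ_i = 1/2, 0, -11/2, the continuity of S' gives the tridiagonal system
  2·σ_0 + 8·σ_1 + 2·σ_2 = 6(Δ_1 - Δ_0) = -3
  2·σ_1 + 8·σ_2 + 2·σ_3 = 6(Δ_2 - Δ_1) = -33
Natural end conditions: σ_0 = σ_3 = 0.
Solving the tridiagonal system: σ_0 = 0, σ_1 = 7/10, σ_2 = -43/10, σ_3 = 0.
On [0, 2], S'(x) = b_0 + 2c_0·x + 3d_0·x² with b_0 = Δ_0 - h_0(2σ_0 + σ_1)/6 = 4/15, c_0 = σ_0/2 = 0, d_0 = (σ_1 - σ_0)/(6h_0) = 7/120. So S'(0) = 4/15.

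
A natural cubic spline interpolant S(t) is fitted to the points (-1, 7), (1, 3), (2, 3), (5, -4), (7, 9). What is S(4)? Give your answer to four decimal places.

-3.3331

With M_i denoting the second derivative at x_i, h_i = 2, 1, 3, 2, and Δ_i = (y_(i+1) − y_i)/h_i = -2, 0, -7/3, 13/2:
  2·M_0 + 6·M_1 + 1·M_2 = 6(Δ_1 - Δ_0) = 12
  1·M_1 + 8·M_2 + 3·M_3 = 6(Δ_2 - Δ_1) = -14
  3·M_2 + 10·M_3 + 2·M_4 = 6(Δ_3 - Δ_2) = 53
Natural end conditions: M_0 = M_4 = 0.
Forward elimination and back-substitution give M_0 = 0, M_1 = 1151/416, M_2 = -957/208, M_3 = 2779/416, M_4 = 0.
On [2, 5], S(t) = 3 - 2677/2496·(t - 2) - 957/416·(t - 2)² + 361/576·(t - 2)³.
With (t - 2) = 2: S(4) = -12479/3744.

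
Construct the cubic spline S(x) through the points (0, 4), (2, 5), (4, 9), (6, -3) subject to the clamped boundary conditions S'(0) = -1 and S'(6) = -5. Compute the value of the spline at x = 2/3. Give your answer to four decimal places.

3.5580

Put m_i = S'' at the i-th knot. Here h = (2, 2, 2) and Δ = (1/2, 2, -6), so the interior equations h_(i-1)·m_(i-1) + 2(h_(i-1)+h_i)·m_i + h_i·m_(i+1) = 6(Δ_i − Δ_(i-1)) read
  2·m_0 + 8·m_1 + 2·m_2 = 6(Δ_1 - Δ_0) = 9
  2·m_1 + 8·m_2 + 2·m_3 = 6(Δ_2 - Δ_1) = -48
Clamped end conditions give two more equations: 2h_0·m_0 + h_0·m_1 = 6(Δ_0 - S'(0)) = 9 and h_2·m_2 + 2h_2·m_3 = 6(S'(6) - Δ_2) = 6.
Forward elimination and back-substitution give m_0 = 23/30, m_1 = 89/30, m_2 = -122/15, m_3 = 167/30.
On [0, 2], S(x) = 4 - 1·x + 23/60·x² + 11/60·x³.
With x = 2/3: S(2/3) = 1441/405.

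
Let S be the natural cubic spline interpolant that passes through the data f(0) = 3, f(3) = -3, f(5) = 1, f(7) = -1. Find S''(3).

3

With m_i denoting the second derivative at x_i, h_i = 3, 2, 2, and Δ_i = (y_(i+1) − y_i)/h_i = -2, 2, -1:
  3·m_0 + 10·m_1 + 2·m_2 = 6(Δ_1 - Δ_0) = 24
  2·m_1 + 8·m_2 + 2·m_3 = 6(Δ_2 - Δ_1) = -18
Natural end conditions: m_0 = m_3 = 0.
Forward elimination and back-substitution give m_0 = 0, m_1 = 3, m_2 = -3, m_3 = 0.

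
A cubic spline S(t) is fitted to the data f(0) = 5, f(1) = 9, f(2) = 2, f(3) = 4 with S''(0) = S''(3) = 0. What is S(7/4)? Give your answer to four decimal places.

Put σ_i = S'' at the i-th knot. Here h = (1, 1, 1) and Δ = (4, -7, 2), so the interior equations h_(i-1)·σ_(i-1) + 2(h_(i-1)+h_i)·σ_i + h_i·σ_(i+1) = 6(Δ_i − Δ_(i-1)) read
  1·σ_0 + 4·σ_1 + 1·σ_2 = 6(Δ_1 - Δ_0) = -66
  1·σ_1 + 4·σ_2 + 1·σ_3 = 6(Δ_2 - Δ_1) = 54
Natural end conditions: σ_0 = σ_3 = 0.
Forward elimination and back-substitution give σ_0 = 0, σ_1 = -106/5, σ_2 = 94/5, σ_3 = 0.
On [1, 2], S(t) = 9 - 46/15·(t - 1) - 53/5·(t - 1)² + 20/3·(t - 1)³.
With (t - 1) = 3/4: S(7/4) = 71/20.

3.5500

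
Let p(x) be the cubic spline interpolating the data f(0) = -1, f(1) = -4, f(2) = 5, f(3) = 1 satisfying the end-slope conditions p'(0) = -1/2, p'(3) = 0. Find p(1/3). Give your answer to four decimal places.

-2.1432

Let m_i = p''(x_i). Step sizes h_i = 1, 1, 1; slopes of the chords Δ_i = (y_(i+1) - y_i)/h_i = -3, 9, -4.
  1·m_0 + 4·m_1 + 1·m_2 = 6(Δ_1 - Δ_0) = 72
  1·m_1 + 4·m_2 + 1·m_3 = 6(Δ_2 - Δ_1) = -78
Clamped end conditions give two more equations: 2h_0·m_0 + h_0·m_1 = 6(Δ_0 - p'(0)) = -15 and h_2·m_2 + 2h_2·m_3 = 6(p'(3) - Δ_2) = 24.
Solving the tridiagonal system: m_0 = -358/15, m_1 = 491/15, m_2 = -526/15, m_3 = 443/15.
On [0, 1], p(x) = -1 - 1/2·x - 179/15·x² + 283/30·x³.
With x = 1/3: p(1/3) = -868/405.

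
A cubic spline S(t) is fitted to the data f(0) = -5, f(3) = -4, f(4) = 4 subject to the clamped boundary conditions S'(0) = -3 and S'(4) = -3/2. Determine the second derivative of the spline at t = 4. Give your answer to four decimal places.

-33.8750

Put M_i = S'' at the i-th knot. Here h = (3, 1) and Δ = (1/3, 8), so the interior equations h_(i-1)·M_(i-1) + 2(h_(i-1)+h_i)·M_i + h_i·M_(i+1) = 6(Δ_i − Δ_(i-1)) read
  3·M_0 + 8·M_1 + 1·M_2 = 6(Δ_1 - Δ_0) = 46
Clamped end conditions give two more equations: 2h_0·M_0 + h_0·M_1 = 6(Δ_0 - S'(0)) = 20 and h_1·M_1 + 2h_1·M_2 = 6(S'(4) - Δ_1) = -57.
Solving: M_0 = -49/24, M_1 = 43/4, M_2 = -271/8.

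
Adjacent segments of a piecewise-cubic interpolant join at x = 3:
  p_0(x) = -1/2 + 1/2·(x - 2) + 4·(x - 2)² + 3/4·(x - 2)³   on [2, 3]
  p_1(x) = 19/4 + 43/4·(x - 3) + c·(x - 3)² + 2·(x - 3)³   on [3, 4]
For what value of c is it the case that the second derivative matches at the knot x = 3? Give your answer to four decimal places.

p_0''(x) = 8 + 9/2·(x - 2), so p_0''(3) = 25/2. On the right, p_1''(3) = 2c, so c = 25/4.

6.2500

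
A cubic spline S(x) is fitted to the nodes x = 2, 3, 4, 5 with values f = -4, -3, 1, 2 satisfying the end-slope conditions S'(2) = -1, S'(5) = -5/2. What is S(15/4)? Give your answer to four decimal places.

0.0141

With M_i denoting the second derivative at x_i, h_i = 1, 1, 1, and Δ_i = (y_(i+1) − y_i)/h_i = 1, 4, 1:
  1·M_0 + 4·M_1 + 1·M_2 = 6(Δ_1 - Δ_0) = 18
  1·M_1 + 4·M_2 + 1·M_3 = 6(Δ_2 - Δ_1) = -18
Clamped end conditions give two more equations: 2h_0·M_0 + h_0·M_1 = 6(Δ_0 - S'(2)) = 12 and h_2·M_2 + 2h_2·M_3 = 6(S'(5) - Δ_2) = -21.
Forward elimination and back-substitution give M_0 = 19/5, M_1 = 22/5, M_2 = -17/5, M_3 = -44/5.
On [3, 4], S(x) = -3 + 31/10·(x - 3) + 11/5·(x - 3)² - 13/10·(x - 3)³.
With (x - 3) = 3/4: S(15/4) = 9/640.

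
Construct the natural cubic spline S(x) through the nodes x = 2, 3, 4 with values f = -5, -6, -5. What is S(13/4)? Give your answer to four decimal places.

Let M_i = S''(x_i). Step sizes h_i = 1, 1; slopes of the chords Δ_i = (y_(i+1) - y_i)/h_i = -1, 1.
  1·M_0 + 4·M_1 + 1·M_2 = 6(Δ_1 - Δ_0) = 12
Natural end conditions: M_0 = M_2 = 0.
Hence M_0 = 0, M_1 = 3, M_2 = 0.
On [3, 4], S(x) = -6 + 0·(x - 3) + 3/2·(x - 3)² - 1/2·(x - 3)³.
With (x - 3) = 1/4: S(13/4) = -757/128.

-5.9141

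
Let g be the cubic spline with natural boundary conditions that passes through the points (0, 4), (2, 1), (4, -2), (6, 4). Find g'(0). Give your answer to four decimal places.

-1.2000

Write M_i for g''(x_i). With h_i = 2, 2, 2 and divided differences Δ_i = -3/2, -3/2, 3, the continuity of g' gives the tridiagonal system
  2·M_0 + 8·M_1 + 2·M_2 = 6(Δ_1 - Δ_0) = 0
  2·M_1 + 8·M_2 + 2·M_3 = 6(Δ_2 - Δ_1) = 27
Natural end conditions: M_0 = M_3 = 0.
Solving: M_0 = 0, M_1 = -9/10, M_2 = 18/5, M_3 = 0.
On [0, 2], g'(x) = b_0 + 2c_0·x + 3d_0·x² with b_0 = Δ_0 - h_0(2M_0 + M_1)/6 = -6/5, c_0 = M_0/2 = 0, d_0 = (M_1 - M_0)/(6h_0) = -3/40. So g'(0) = -6/5.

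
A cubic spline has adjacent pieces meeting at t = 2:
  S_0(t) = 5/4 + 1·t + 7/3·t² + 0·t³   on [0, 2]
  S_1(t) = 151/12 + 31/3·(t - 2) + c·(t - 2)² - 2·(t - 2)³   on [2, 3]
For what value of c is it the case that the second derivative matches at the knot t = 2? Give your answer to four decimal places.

S_0''(t) = 14/3 + 0·t, so S_0''(2) = 14/3. On the right, S_1''(2) = 2c, so c = 7/3.

2.3333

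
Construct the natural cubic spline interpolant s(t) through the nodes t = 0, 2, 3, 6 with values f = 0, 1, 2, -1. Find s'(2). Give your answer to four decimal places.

With σ_i denoting the second derivative at x_i, h_i = 2, 1, 3, and Δ_i = (y_(i+1) − y_i)/h_i = 1/2, 1, -1:
  2·σ_0 + 6·σ_1 + 1·σ_2 = 6(Δ_1 - Δ_0) = 3
  1·σ_1 + 8·σ_2 + 3·σ_3 = 6(Δ_2 - Δ_1) = -12
Natural end conditions: σ_0 = σ_3 = 0.
Solving the tridiagonal system: σ_0 = 0, σ_1 = 36/47, σ_2 = -75/47, σ_3 = 0.
On [2, 3], s'(t) = b_1 + 2c_1·(t - 2) + 3d_1·(t - 2)² with b_1 = Δ_1 - h_1(2σ_1 + σ_2)/6 = 95/94, c_1 = σ_1/2 = 18/47, d_1 = (σ_2 - σ_1)/(6h_1) = -37/94. So s'(2) = 95/94.

1.0106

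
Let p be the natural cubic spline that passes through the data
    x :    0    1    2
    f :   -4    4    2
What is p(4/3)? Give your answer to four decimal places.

Write m_i for p''(x_i). With h_i = 1, 1 and divided differences Δ_i = 8, -2, the continuity of p' gives the tridiagonal system
  1·m_0 + 4·m_1 + 1·m_2 = 6(Δ_1 - Δ_0) = -60
Natural end conditions: m_0 = m_2 = 0.
Solving: m_0 = 0, m_1 = -15, m_2 = 0.
On [1, 2], p(x) = 4 + 3·(x - 1) - 15/2·(x - 1)² + 5/2·(x - 1)³.
With (x - 1) = 1/3: p(4/3) = 115/27.

4.2593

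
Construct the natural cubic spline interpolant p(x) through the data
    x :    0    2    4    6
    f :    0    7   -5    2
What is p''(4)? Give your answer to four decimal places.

Write σ_i for p''(x_i). With h_i = 2, 2, 2 and divided differences Δ_i = 7/2, -6, 7/2, the continuity of p' gives the tridiagonal system
  2·σ_0 + 8·σ_1 + 2·σ_2 = 6(Δ_1 - Δ_0) = -57
  2·σ_1 + 8·σ_2 + 2·σ_3 = 6(Δ_2 - Δ_1) = 57
Natural end conditions: σ_0 = σ_3 = 0.
Solving the tridiagonal system: σ_0 = 0, σ_1 = -19/2, σ_2 = 19/2, σ_3 = 0.

9.5000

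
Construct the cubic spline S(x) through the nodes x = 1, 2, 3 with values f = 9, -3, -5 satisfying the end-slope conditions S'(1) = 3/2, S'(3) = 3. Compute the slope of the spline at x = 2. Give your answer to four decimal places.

-11.6250

Write m_i for S''(x_i). With h_i = 1, 1 and divided differences Δ_i = -12, -2, the continuity of S' gives the tridiagonal system
  1·m_0 + 4·m_1 + 1·m_2 = 6(Δ_1 - Δ_0) = 60
Clamped end conditions give two more equations: 2h_0·m_0 + h_0·m_1 = 6(Δ_0 - S'(1)) = -81 and h_1·m_1 + 2h_1·m_2 = 6(S'(3) - Δ_1) = 30.
Forward elimination and back-substitution give m_0 = -219/4, m_1 = 57/2, m_2 = 3/4.
On [2, 3], S'(x) = b_1 + 2c_1·(x - 2) + 3d_1·(x - 2)² with b_1 = Δ_1 - h_1(2m_1 + m_2)/6 = -93/8, c_1 = m_1/2 = 57/4, d_1 = (m_2 - m_1)/(6h_1) = -37/8. So S'(2) = -93/8.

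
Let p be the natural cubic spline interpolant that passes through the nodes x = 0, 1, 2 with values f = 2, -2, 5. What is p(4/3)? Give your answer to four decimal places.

Put σ_i = p'' at the i-th knot. Here h = (1, 1) and Δ = (-4, 7), so the interior equations h_(i-1)·σ_(i-1) + 2(h_(i-1)+h_i)·σ_i + h_i·σ_(i+1) = 6(Δ_i − Δ_(i-1)) read
  1·σ_0 + 4·σ_1 + 1·σ_2 = 6(Δ_1 - Δ_0) = 66
Natural end conditions: σ_0 = σ_2 = 0.
Forward elimination and back-substitution give σ_0 = 0, σ_1 = 33/2, σ_2 = 0.
On [1, 2], p(x) = -2 + 3/2·(x - 1) + 33/4·(x - 1)² - 11/4·(x - 1)³.
With (x - 1) = 1/3: p(4/3) = -37/54.

-0.6852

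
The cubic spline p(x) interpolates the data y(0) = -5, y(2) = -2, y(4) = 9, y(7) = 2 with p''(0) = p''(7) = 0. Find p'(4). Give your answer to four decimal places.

3.2456

Let m_i = p''(x_i). Step sizes h_i = 2, 2, 3; slopes of the chords Δ_i = (y_(i+1) - y_i)/h_i = 3/2, 11/2, -7/3.
  2·m_0 + 8·m_1 + 2·m_2 = 6(Δ_1 - Δ_0) = 24
  2·m_1 + 10·m_2 + 3·m_3 = 6(Δ_2 - Δ_1) = -47
Natural end conditions: m_0 = m_3 = 0.
Forward elimination and back-substitution give m_0 = 0, m_1 = 167/38, m_2 = -106/19, m_3 = 0.
On [4, 7], p'(x) = b_2 + 2c_2·(x - 4) + 3d_2·(x - 4)² with b_2 = Δ_2 - h_2(2m_2 + m_3)/6 = 185/57, c_2 = m_2/2 = -53/19, d_2 = (m_3 - m_2)/(6h_2) = 53/171. So p'(4) = 185/57.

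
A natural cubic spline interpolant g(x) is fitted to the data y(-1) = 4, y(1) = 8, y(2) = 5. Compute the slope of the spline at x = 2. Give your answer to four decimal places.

Write M_i for g''(x_i). With h_i = 2, 1 and divided differences Δ_i = 2, -3, the continuity of g' gives the tridiagonal system
  2·M_0 + 6·M_1 + 1·M_2 = 6(Δ_1 - Δ_0) = -30
Natural end conditions: M_0 = M_2 = 0.
Forward elimination and back-substitution give M_0 = 0, M_1 = -5, M_2 = 0.
On [1, 2], g'(x) = b_1 + 2c_1·(x - 1) + 3d_1·(x - 1)² with b_1 = Δ_1 - h_1(2M_1 + M_2)/6 = -4/3, c_1 = M_1/2 = -5/2, d_1 = (M_2 - M_1)/(6h_1) = 5/6. So g'(2) = -23/6.

-3.8333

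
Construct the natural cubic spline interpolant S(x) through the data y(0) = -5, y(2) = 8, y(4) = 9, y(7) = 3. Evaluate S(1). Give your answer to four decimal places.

With M_i denoting the second derivative at x_i, h_i = 2, 2, 3, and Δ_i = (y_(i+1) − y_i)/h_i = 13/2, 1/2, -2:
  2·M_0 + 8·M_1 + 2·M_2 = 6(Δ_1 - Δ_0) = -36
  2·M_1 + 10·M_2 + 3·M_3 = 6(Δ_2 - Δ_1) = -15
Natural end conditions: M_0 = M_3 = 0.
Forward elimination and back-substitution give M_0 = 0, M_1 = -165/38, M_2 = -12/19, M_3 = 0.
On [0, 2], S(x) = -5 + 151/19·x + 0·x² - 55/152·x³.
With x = 1: S(1) = 393/152.

2.5855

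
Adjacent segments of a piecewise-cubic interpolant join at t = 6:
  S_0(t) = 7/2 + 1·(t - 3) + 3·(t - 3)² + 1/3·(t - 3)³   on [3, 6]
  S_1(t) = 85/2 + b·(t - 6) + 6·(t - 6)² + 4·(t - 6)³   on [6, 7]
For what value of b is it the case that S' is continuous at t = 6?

S_0'(t) = 1 + 6·(t - 3) + 1·(t - 3)², so S_0'(6) = 28. On the right, S_1'(6) = b, so b = 28.

28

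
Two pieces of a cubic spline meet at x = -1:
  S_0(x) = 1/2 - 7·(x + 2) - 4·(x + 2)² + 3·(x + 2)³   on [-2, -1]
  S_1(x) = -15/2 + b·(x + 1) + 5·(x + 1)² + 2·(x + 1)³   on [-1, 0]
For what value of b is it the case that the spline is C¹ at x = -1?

-6

S_0'(x) = -7 - 8·(x + 2) + 9·(x + 2)², so S_0'(-1) = -6. On the right, S_1'(-1) = b, so b = -6.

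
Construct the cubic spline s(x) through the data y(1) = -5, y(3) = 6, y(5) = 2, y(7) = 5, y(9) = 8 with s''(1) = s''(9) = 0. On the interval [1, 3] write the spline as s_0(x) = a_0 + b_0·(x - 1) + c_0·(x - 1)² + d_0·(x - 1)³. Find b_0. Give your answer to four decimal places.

Let M_i = s''(x_i). Step sizes h_i = 2, 2, 2, 2; slopes of the chords Δ_i = (y_(i+1) - y_i)/h_i = 11/2, -2, 3/2, 3/2.
  2·M_0 + 8·M_1 + 2·M_2 = 6(Δ_1 - Δ_0) = -45
  2·M_1 + 8·M_2 + 2·M_3 = 6(Δ_2 - Δ_1) = 21
  2·M_2 + 8·M_3 + 2·M_4 = 6(Δ_3 - Δ_2) = 0
Natural end conditions: M_0 = M_4 = 0.
Hence M_0 = 0, M_1 = -759/112, M_2 = 129/28, M_3 = -129/112, M_4 = 0.
On [1, 3], with s_0(x) = a_0 + b_0·(x - 1) + c_0·(x - 1)² + d_0·(x - 1)³: c_0 = M_0/2 = 0, d_0 = (M_1 - M_0)/(6h_0) = -253/448, b_0 = Δ_0 - h_0(2M_0 + M_1)/6 = 869/112.

7.7589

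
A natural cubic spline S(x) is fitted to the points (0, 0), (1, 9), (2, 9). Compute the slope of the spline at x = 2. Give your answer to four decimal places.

-2.2500

Put σ_i = S'' at the i-th knot. Here h = (1, 1) and Δ = (9, 0), so the interior equations h_(i-1)·σ_(i-1) + 2(h_(i-1)+h_i)·σ_i + h_i·σ_(i+1) = 6(Δ_i − Δ_(i-1)) read
  1·σ_0 + 4·σ_1 + 1·σ_2 = 6(Δ_1 - Δ_0) = -54
Natural end conditions: σ_0 = σ_2 = 0.
Forward elimination and back-substitution give σ_0 = 0, σ_1 = -27/2, σ_2 = 0.
On [1, 2], S'(x) = b_1 + 2c_1·(x - 1) + 3d_1·(x - 1)² with b_1 = Δ_1 - h_1(2σ_1 + σ_2)/6 = 9/2, c_1 = σ_1/2 = -27/4, d_1 = (σ_2 - σ_1)/(6h_1) = 9/4. So S'(2) = -9/4.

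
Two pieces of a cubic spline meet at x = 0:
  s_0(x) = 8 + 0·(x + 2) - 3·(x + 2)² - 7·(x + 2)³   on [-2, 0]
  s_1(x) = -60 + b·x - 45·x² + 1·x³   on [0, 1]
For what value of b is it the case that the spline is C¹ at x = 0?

-96

s_0'(x) = 0 - 6·(x + 2) - 21·(x + 2)², so s_0'(0) = -96. On the right, s_1'(0) = b, so b = -96.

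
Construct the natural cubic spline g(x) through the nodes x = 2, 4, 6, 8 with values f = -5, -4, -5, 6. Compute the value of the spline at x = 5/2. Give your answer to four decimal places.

-4.4375

Let M_i = g''(x_i). Step sizes h_i = 2, 2, 2; slopes of the chords Δ_i = (y_(i+1) - y_i)/h_i = 1/2, -1/2, 11/2.
  2·M_0 + 8·M_1 + 2·M_2 = 6(Δ_1 - Δ_0) = -6
  2·M_1 + 8·M_2 + 2·M_3 = 6(Δ_2 - Δ_1) = 36
Natural end conditions: M_0 = M_3 = 0.
Solving: M_0 = 0, M_1 = -2, M_2 = 5, M_3 = 0.
On [2, 4], g(x) = -5 + 7/6·(x - 2) + 0·(x - 2)² - 1/6·(x - 2)³.
With (x - 2) = 1/2: g(5/2) = -71/16.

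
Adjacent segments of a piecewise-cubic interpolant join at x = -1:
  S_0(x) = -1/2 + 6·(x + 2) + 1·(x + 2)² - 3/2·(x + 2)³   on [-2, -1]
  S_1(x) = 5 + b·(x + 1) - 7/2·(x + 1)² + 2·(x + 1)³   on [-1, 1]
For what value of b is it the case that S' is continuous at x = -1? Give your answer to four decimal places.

3.5000

S_0'(x) = 6 + 2·(x + 2) - 9/2·(x + 2)², so S_0'(-1) = 7/2. On the right, S_1'(-1) = b, so b = 7/2.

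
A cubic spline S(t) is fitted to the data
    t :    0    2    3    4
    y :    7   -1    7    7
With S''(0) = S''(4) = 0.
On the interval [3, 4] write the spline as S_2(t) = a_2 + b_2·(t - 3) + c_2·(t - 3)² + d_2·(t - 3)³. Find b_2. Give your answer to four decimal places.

5.2174

Let σ_i = S''(x_i). Step sizes h_i = 2, 1, 1; slopes of the chords Δ_i = (y_(i+1) - y_i)/h_i = -4, 8, 0.
  2·σ_0 + 6·σ_1 + 1·σ_2 = 6(Δ_1 - Δ_0) = 72
  1·σ_1 + 4·σ_2 + 1·σ_3 = 6(Δ_2 - Δ_1) = -48
Natural end conditions: σ_0 = σ_3 = 0.
Solving the tridiagonal system: σ_0 = 0, σ_1 = 336/23, σ_2 = -360/23, σ_3 = 0.
On [3, 4], with S_2(t) = a_2 + b_2·(t - 3) + c_2·(t - 3)² + d_2·(t - 3)³: c_2 = σ_2/2 = -180/23, d_2 = (σ_3 - σ_2)/(6h_2) = 60/23, b_2 = Δ_2 - h_2(2σ_2 + σ_3)/6 = 120/23.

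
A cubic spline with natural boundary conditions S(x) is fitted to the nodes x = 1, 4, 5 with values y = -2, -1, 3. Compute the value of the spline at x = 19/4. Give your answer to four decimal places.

1.8926

Write σ_i for S''(x_i). With h_i = 3, 1 and divided differences Δ_i = 1/3, 4, the continuity of S' gives the tridiagonal system
  3·σ_0 + 8·σ_1 + 1·σ_2 = 6(Δ_1 - Δ_0) = 22
Natural end conditions: σ_0 = σ_2 = 0.
Solving the tridiagonal system: σ_0 = 0, σ_1 = 11/4, σ_2 = 0.
On [4, 5], S(x) = -1 + 37/12·(x - 4) + 11/8·(x - 4)² - 11/24·(x - 4)³.
With (x - 4) = 3/4: S(19/4) = 969/512.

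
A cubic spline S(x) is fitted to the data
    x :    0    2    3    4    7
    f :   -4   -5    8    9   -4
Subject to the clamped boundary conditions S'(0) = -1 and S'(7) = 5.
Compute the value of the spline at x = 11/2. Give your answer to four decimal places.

Let σ_i = S''(x_i). Step sizes h_i = 2, 1, 1, 3; slopes of the chords Δ_i = (y_(i+1) - y_i)/h_i = -1/2, 13, 1, -13/3.
  2·σ_0 + 6·σ_1 + 1·σ_2 = 6(Δ_1 - Δ_0) = 81
  1·σ_1 + 4·σ_2 + 1·σ_3 = 6(Δ_2 - Δ_1) = -72
  1·σ_2 + 8·σ_3 + 3·σ_4 = 6(Δ_3 - Δ_2) = -32
Clamped end conditions give two more equations: 2h_0·σ_0 + h_0·σ_1 = 6(Δ_0 - S'(0)) = 3 and h_3·σ_3 + 2h_3·σ_4 = 6(S'(7) - Δ_3) = 56.
Hence σ_0 = -2957/316, σ_1 = 1597/79, σ_2 = -3409/158, σ_3 = -467/79, σ_4 = 5825/474.
On [4, 7], S(x) = 9 - 1443/316·(x - 4) - 467/158·(x - 4)² + 8627/8532·(x - 4)³.
With (x - 4) = 3/2: S(11/2) = -2749/2528.

-1.0874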